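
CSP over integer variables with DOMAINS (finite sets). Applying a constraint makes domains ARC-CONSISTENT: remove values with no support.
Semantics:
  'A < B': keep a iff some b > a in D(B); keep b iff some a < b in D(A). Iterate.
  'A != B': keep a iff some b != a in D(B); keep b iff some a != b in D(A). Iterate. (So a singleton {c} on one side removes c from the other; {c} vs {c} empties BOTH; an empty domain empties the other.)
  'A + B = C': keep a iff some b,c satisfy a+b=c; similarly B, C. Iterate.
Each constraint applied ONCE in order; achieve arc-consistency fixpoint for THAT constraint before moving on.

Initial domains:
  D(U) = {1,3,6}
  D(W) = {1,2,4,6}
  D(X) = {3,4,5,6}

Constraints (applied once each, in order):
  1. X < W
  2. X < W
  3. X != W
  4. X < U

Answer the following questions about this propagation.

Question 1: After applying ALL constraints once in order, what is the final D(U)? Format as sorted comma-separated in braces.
Answer: {6}

Derivation:
Constraint 1 (X < W) on D(X)={3,4,5,6} D(W)={1,2,4,6}: X {3,4,5,6}->{3,4,5}; W {1,2,4,6}->{4,6}
Constraint 2 (X < W) on D(X)={3,4,5} D(W)={4,6}: no change
Constraint 3 (X != W) on D(X)={3,4,5} D(W)={4,6}: no change
Constraint 4 (X < U) on D(X)={3,4,5} D(U)={1,3,6}: U {1,3,6}->{6}
So after all 4 constraints: D(U) = {6}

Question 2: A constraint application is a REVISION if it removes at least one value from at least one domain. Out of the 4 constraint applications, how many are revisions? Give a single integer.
Constraint 1 (X < W) on D(X)={3,4,5,6} D(W)={1,2,4,6}: X {3,4,5,6}->{3,4,5}; W {1,2,4,6}->{4,6} => REVISION
Constraint 2 (X < W) on D(X)={3,4,5} D(W)={4,6}: no change => not a revision
Constraint 3 (X != W) on D(X)={3,4,5} D(W)={4,6}: no change => not a revision
Constraint 4 (X < U) on D(X)={3,4,5} D(U)={1,3,6}: U {1,3,6}->{6} => REVISION
Total revisions = 2

Answer: 2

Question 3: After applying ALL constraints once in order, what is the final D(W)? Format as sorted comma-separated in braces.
Constraint 1 (X < W) on D(X)={3,4,5,6} D(W)={1,2,4,6}: X {3,4,5,6}->{3,4,5}; W {1,2,4,6}->{4,6}
Constraint 2 (X < W) on D(X)={3,4,5} D(W)={4,6}: no change
Constraint 3 (X != W) on D(X)={3,4,5} D(W)={4,6}: no change
Constraint 4 (X < U) on D(X)={3,4,5} D(U)={1,3,6}: U {1,3,6}->{6}
So after all 4 constraints: D(W) = {4,6}

Answer: {4,6}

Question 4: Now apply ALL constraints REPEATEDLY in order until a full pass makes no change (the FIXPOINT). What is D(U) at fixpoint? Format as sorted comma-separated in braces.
pass 0 (initial): D(U)={1,3,6}
pass 1: U {1,3,6}->{6}; W {1,2,4,6}->{4,6}; X {3,4,5,6}->{3,4,5}
pass 2: no change
Fixpoint after 2 passes: D(U) = {6}

Answer: {6}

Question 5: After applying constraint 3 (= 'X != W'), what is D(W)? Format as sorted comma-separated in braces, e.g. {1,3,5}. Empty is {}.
Answer: {4,6}

Derivation:
Constraint 1 (X < W) on D(X)={3,4,5,6} D(W)={1,2,4,6}: X {3,4,5,6}->{3,4,5}; W {1,2,4,6}->{4,6}
Constraint 2 (X < W) on D(X)={3,4,5} D(W)={4,6}: no change
Constraint 3 (X != W) on D(X)={3,4,5} D(W)={4,6}: no change
So after constraint 3: D(W) = {4,6}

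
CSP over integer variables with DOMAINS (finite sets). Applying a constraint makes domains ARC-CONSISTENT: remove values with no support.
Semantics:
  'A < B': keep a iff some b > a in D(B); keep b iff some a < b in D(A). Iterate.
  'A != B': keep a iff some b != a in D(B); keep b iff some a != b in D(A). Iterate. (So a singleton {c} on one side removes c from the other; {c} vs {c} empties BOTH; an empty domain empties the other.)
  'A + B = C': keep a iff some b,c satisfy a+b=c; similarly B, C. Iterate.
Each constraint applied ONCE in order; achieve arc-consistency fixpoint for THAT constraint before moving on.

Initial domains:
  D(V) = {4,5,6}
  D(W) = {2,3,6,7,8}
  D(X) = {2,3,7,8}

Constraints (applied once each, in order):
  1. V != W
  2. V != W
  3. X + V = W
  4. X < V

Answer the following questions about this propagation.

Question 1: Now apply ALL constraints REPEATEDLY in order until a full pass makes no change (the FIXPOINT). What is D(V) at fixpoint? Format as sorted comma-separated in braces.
Answer: {4,5,6}

Derivation:
pass 0 (initial): D(V)={4,5,6}
pass 1: W {2,3,6,7,8}->{6,7,8}; X {2,3,7,8}->{2,3}
pass 2: no change
Fixpoint after 2 passes: D(V) = {4,5,6}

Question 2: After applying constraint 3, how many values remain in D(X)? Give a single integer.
Answer: 2

Derivation:
Constraint 1 (V != W) on D(V)={4,5,6} D(W)={2,3,6,7,8}: no change
Constraint 2 (V != W) on D(V)={4,5,6} D(W)={2,3,6,7,8}: no change
Constraint 3 (X + V = W) on D(X)={2,3,7,8} D(V)={4,5,6} D(W)={2,3,6,7,8}: X {2,3,7,8}->{2,3}; W {2,3,6,7,8}->{6,7,8}
So after constraint 3: D(X)={2,3}, size = 2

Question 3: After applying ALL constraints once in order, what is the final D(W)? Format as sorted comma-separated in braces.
Answer: {6,7,8}

Derivation:
Constraint 1 (V != W) on D(V)={4,5,6} D(W)={2,3,6,7,8}: no change
Constraint 2 (V != W) on D(V)={4,5,6} D(W)={2,3,6,7,8}: no change
Constraint 3 (X + V = W) on D(X)={2,3,7,8} D(V)={4,5,6} D(W)={2,3,6,7,8}: X {2,3,7,8}->{2,3}; W {2,3,6,7,8}->{6,7,8}
Constraint 4 (X < V) on D(X)={2,3} D(V)={4,5,6}: no change
So after all 4 constraints: D(W) = {6,7,8}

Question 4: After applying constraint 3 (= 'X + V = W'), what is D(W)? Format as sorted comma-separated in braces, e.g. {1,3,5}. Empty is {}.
Constraint 1 (V != W) on D(V)={4,5,6} D(W)={2,3,6,7,8}: no change
Constraint 2 (V != W) on D(V)={4,5,6} D(W)={2,3,6,7,8}: no change
Constraint 3 (X + V = W) on D(X)={2,3,7,8} D(V)={4,5,6} D(W)={2,3,6,7,8}: X {2,3,7,8}->{2,3}; W {2,3,6,7,8}->{6,7,8}
So after constraint 3: D(W) = {6,7,8}

Answer: {6,7,8}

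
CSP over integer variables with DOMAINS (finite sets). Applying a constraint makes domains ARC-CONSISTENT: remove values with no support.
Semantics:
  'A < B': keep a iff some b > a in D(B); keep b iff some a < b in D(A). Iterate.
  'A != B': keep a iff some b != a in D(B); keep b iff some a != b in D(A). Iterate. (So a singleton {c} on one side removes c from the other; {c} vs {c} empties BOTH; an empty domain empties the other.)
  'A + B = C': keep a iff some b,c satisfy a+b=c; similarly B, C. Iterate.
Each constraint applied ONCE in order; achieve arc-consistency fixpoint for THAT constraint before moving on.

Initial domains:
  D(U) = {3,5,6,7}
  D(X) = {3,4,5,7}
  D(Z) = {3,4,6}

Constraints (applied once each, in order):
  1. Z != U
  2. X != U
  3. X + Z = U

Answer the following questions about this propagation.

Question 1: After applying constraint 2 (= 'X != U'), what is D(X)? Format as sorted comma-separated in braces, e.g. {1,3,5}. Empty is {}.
Constraint 1 (Z != U) on D(Z)={3,4,6} D(U)={3,5,6,7}: no change
Constraint 2 (X != U) on D(X)={3,4,5,7} D(U)={3,5,6,7}: no change
So after constraint 2: D(X) = {3,4,5,7}

Answer: {3,4,5,7}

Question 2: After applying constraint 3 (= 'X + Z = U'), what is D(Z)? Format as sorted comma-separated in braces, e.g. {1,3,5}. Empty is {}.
Answer: {3,4}

Derivation:
Constraint 1 (Z != U) on D(Z)={3,4,6} D(U)={3,5,6,7}: no change
Constraint 2 (X != U) on D(X)={3,4,5,7} D(U)={3,5,6,7}: no change
Constraint 3 (X + Z = U) on D(X)={3,4,5,7} D(Z)={3,4,6} D(U)={3,5,6,7}: X {3,4,5,7}->{3,4}; Z {3,4,6}->{3,4}; U {3,5,6,7}->{6,7}
So after constraint 3: D(Z) = {3,4}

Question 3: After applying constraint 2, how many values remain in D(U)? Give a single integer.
Constraint 1 (Z != U) on D(Z)={3,4,6} D(U)={3,5,6,7}: no change
Constraint 2 (X != U) on D(X)={3,4,5,7} D(U)={3,5,6,7}: no change
So after constraint 2: D(U)={3,5,6,7}, size = 4

Answer: 4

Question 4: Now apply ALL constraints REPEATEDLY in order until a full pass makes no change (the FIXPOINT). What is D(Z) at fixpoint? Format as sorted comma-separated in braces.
pass 0 (initial): D(Z)={3,4,6}
pass 1: U {3,5,6,7}->{6,7}; X {3,4,5,7}->{3,4}; Z {3,4,6}->{3,4}
pass 2: no change
Fixpoint after 2 passes: D(Z) = {3,4}

Answer: {3,4}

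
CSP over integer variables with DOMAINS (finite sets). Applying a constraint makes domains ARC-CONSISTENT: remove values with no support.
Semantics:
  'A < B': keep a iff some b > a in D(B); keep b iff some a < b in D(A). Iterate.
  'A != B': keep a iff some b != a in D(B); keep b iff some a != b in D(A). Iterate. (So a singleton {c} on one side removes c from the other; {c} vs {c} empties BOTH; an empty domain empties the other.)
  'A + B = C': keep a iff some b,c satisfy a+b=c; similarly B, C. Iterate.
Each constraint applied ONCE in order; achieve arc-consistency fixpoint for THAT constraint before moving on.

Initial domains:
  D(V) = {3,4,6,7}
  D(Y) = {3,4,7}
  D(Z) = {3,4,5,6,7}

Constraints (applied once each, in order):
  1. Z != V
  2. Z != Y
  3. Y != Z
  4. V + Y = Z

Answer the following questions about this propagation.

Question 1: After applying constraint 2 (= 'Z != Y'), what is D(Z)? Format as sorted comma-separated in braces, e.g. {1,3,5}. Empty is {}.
Answer: {3,4,5,6,7}

Derivation:
Constraint 1 (Z != V) on D(Z)={3,4,5,6,7} D(V)={3,4,6,7}: no change
Constraint 2 (Z != Y) on D(Z)={3,4,5,6,7} D(Y)={3,4,7}: no change
So after constraint 2: D(Z) = {3,4,5,6,7}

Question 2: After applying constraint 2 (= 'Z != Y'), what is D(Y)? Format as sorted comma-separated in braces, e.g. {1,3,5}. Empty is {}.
Constraint 1 (Z != V) on D(Z)={3,4,5,6,7} D(V)={3,4,6,7}: no change
Constraint 2 (Z != Y) on D(Z)={3,4,5,6,7} D(Y)={3,4,7}: no change
So after constraint 2: D(Y) = {3,4,7}

Answer: {3,4,7}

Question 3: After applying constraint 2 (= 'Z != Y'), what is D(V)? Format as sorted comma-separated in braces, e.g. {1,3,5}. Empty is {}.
Answer: {3,4,6,7}

Derivation:
Constraint 1 (Z != V) on D(Z)={3,4,5,6,7} D(V)={3,4,6,7}: no change
Constraint 2 (Z != Y) on D(Z)={3,4,5,6,7} D(Y)={3,4,7}: no change
So after constraint 2: D(V) = {3,4,6,7}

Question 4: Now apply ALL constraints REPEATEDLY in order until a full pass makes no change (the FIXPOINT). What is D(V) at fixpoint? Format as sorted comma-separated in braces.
pass 0 (initial): D(V)={3,4,6,7}
pass 1: V {3,4,6,7}->{3,4}; Y {3,4,7}->{3,4}; Z {3,4,5,6,7}->{6,7}
pass 2: no change
Fixpoint after 2 passes: D(V) = {3,4}

Answer: {3,4}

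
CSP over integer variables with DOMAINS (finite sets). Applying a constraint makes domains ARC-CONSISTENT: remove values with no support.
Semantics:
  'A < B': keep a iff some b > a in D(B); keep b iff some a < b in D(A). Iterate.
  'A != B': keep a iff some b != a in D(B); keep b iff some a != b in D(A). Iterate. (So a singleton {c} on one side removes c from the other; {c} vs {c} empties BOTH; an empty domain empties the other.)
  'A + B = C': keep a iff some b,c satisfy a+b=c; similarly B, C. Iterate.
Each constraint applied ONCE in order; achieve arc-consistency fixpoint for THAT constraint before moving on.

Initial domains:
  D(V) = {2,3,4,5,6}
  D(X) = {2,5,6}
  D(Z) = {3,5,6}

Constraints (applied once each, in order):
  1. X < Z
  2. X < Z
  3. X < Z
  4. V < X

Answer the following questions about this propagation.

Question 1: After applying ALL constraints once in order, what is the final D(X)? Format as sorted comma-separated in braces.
Answer: {5}

Derivation:
Constraint 1 (X < Z) on D(X)={2,5,6} D(Z)={3,5,6}: X {2,5,6}->{2,5}
Constraint 2 (X < Z) on D(X)={2,5} D(Z)={3,5,6}: no change
Constraint 3 (X < Z) on D(X)={2,5} D(Z)={3,5,6}: no change
Constraint 4 (V < X) on D(V)={2,3,4,5,6} D(X)={2,5}: V {2,3,4,5,6}->{2,3,4}; X {2,5}->{5}
So after all 4 constraints: D(X) = {5}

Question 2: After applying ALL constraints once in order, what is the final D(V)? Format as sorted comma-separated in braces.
Constraint 1 (X < Z) on D(X)={2,5,6} D(Z)={3,5,6}: X {2,5,6}->{2,5}
Constraint 2 (X < Z) on D(X)={2,5} D(Z)={3,5,6}: no change
Constraint 3 (X < Z) on D(X)={2,5} D(Z)={3,5,6}: no change
Constraint 4 (V < X) on D(V)={2,3,4,5,6} D(X)={2,5}: V {2,3,4,5,6}->{2,3,4}; X {2,5}->{5}
So after all 4 constraints: D(V) = {2,3,4}

Answer: {2,3,4}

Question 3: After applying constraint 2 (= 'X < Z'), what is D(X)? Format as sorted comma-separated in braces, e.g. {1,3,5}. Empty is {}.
Constraint 1 (X < Z) on D(X)={2,5,6} D(Z)={3,5,6}: X {2,5,6}->{2,5}
Constraint 2 (X < Z) on D(X)={2,5} D(Z)={3,5,6}: no change
So after constraint 2: D(X) = {2,5}

Answer: {2,5}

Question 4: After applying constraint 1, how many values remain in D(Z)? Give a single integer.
Constraint 1 (X < Z) on D(X)={2,5,6} D(Z)={3,5,6}: X {2,5,6}->{2,5}
So after constraint 1: D(Z)={3,5,6}, size = 3

Answer: 3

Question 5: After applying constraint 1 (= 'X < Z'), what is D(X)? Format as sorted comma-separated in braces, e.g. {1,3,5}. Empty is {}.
Constraint 1 (X < Z) on D(X)={2,5,6} D(Z)={3,5,6}: X {2,5,6}->{2,5}
So after constraint 1: D(X) = {2,5}

Answer: {2,5}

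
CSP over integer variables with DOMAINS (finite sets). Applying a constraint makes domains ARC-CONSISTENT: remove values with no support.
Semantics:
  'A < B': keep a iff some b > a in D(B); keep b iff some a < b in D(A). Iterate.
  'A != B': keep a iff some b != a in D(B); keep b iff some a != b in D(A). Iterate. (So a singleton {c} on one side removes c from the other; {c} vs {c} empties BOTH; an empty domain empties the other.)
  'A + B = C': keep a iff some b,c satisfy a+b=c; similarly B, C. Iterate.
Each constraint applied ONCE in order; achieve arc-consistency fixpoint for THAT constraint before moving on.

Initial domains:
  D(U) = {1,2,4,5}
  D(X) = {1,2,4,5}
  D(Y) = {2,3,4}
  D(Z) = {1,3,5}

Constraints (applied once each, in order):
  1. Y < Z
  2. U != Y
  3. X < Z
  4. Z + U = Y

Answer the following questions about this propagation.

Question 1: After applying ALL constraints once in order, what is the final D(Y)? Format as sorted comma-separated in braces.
Answer: {4}

Derivation:
Constraint 1 (Y < Z) on D(Y)={2,3,4} D(Z)={1,3,5}: Z {1,3,5}->{3,5}
Constraint 2 (U != Y) on D(U)={1,2,4,5} D(Y)={2,3,4}: no change
Constraint 3 (X < Z) on D(X)={1,2,4,5} D(Z)={3,5}: X {1,2,4,5}->{1,2,4}
Constraint 4 (Z + U = Y) on D(Z)={3,5} D(U)={1,2,4,5} D(Y)={2,3,4}: Z {3,5}->{3}; U {1,2,4,5}->{1}; Y {2,3,4}->{4}
So after all 4 constraints: D(Y) = {4}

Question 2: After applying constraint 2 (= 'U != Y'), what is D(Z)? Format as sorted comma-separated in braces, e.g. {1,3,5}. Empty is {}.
Constraint 1 (Y < Z) on D(Y)={2,3,4} D(Z)={1,3,5}: Z {1,3,5}->{3,5}
Constraint 2 (U != Y) on D(U)={1,2,4,5} D(Y)={2,3,4}: no change
So after constraint 2: D(Z) = {3,5}

Answer: {3,5}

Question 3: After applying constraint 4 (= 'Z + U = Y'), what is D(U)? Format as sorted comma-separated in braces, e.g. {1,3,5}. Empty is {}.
Constraint 1 (Y < Z) on D(Y)={2,3,4} D(Z)={1,3,5}: Z {1,3,5}->{3,5}
Constraint 2 (U != Y) on D(U)={1,2,4,5} D(Y)={2,3,4}: no change
Constraint 3 (X < Z) on D(X)={1,2,4,5} D(Z)={3,5}: X {1,2,4,5}->{1,2,4}
Constraint 4 (Z + U = Y) on D(Z)={3,5} D(U)={1,2,4,5} D(Y)={2,3,4}: Z {3,5}->{3}; U {1,2,4,5}->{1}; Y {2,3,4}->{4}
So after constraint 4: D(U) = {1}

Answer: {1}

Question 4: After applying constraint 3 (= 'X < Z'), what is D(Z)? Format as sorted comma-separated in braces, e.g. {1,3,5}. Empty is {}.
Answer: {3,5}

Derivation:
Constraint 1 (Y < Z) on D(Y)={2,3,4} D(Z)={1,3,5}: Z {1,3,5}->{3,5}
Constraint 2 (U != Y) on D(U)={1,2,4,5} D(Y)={2,3,4}: no change
Constraint 3 (X < Z) on D(X)={1,2,4,5} D(Z)={3,5}: X {1,2,4,5}->{1,2,4}
So after constraint 3: D(Z) = {3,5}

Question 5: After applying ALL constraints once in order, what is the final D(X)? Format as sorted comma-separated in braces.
Constraint 1 (Y < Z) on D(Y)={2,3,4} D(Z)={1,3,5}: Z {1,3,5}->{3,5}
Constraint 2 (U != Y) on D(U)={1,2,4,5} D(Y)={2,3,4}: no change
Constraint 3 (X < Z) on D(X)={1,2,4,5} D(Z)={3,5}: X {1,2,4,5}->{1,2,4}
Constraint 4 (Z + U = Y) on D(Z)={3,5} D(U)={1,2,4,5} D(Y)={2,3,4}: Z {3,5}->{3}; U {1,2,4,5}->{1}; Y {2,3,4}->{4}
So after all 4 constraints: D(X) = {1,2,4}

Answer: {1,2,4}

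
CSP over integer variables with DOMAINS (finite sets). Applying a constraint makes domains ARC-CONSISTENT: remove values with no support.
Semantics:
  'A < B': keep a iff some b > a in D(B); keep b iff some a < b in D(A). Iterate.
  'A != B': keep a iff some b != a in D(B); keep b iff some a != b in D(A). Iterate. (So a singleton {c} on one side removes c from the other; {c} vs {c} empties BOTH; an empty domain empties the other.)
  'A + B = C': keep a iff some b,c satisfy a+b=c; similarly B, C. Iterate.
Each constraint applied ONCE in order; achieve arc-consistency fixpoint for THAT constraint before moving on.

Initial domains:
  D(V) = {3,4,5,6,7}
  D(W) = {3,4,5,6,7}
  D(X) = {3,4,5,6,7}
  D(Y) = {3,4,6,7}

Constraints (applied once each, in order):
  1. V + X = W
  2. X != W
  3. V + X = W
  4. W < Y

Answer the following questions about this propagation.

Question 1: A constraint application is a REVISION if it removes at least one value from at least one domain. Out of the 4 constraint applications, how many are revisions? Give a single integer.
Constraint 1 (V + X = W) on D(V)={3,4,5,6,7} D(X)={3,4,5,6,7} D(W)={3,4,5,6,7}: V {3,4,5,6,7}->{3,4}; X {3,4,5,6,7}->{3,4}; W {3,4,5,6,7}->{6,7} => REVISION
Constraint 2 (X != W) on D(X)={3,4} D(W)={6,7}: no change => not a revision
Constraint 3 (V + X = W) on D(V)={3,4} D(X)={3,4} D(W)={6,7}: no change => not a revision
Constraint 4 (W < Y) on D(W)={6,7} D(Y)={3,4,6,7}: W {6,7}->{6}; Y {3,4,6,7}->{7} => REVISION
Total revisions = 2

Answer: 2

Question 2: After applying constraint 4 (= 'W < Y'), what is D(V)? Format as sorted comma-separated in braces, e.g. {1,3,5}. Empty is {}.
Constraint 1 (V + X = W) on D(V)={3,4,5,6,7} D(X)={3,4,5,6,7} D(W)={3,4,5,6,7}: V {3,4,5,6,7}->{3,4}; X {3,4,5,6,7}->{3,4}; W {3,4,5,6,7}->{6,7}
Constraint 2 (X != W) on D(X)={3,4} D(W)={6,7}: no change
Constraint 3 (V + X = W) on D(V)={3,4} D(X)={3,4} D(W)={6,7}: no change
Constraint 4 (W < Y) on D(W)={6,7} D(Y)={3,4,6,7}: W {6,7}->{6}; Y {3,4,6,7}->{7}
So after constraint 4: D(V) = {3,4}

Answer: {3,4}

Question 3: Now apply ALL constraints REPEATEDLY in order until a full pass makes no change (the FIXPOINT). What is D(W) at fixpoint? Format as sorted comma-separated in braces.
pass 0 (initial): D(W)={3,4,5,6,7}
pass 1: V {3,4,5,6,7}->{3,4}; W {3,4,5,6,7}->{6}; X {3,4,5,6,7}->{3,4}; Y {3,4,6,7}->{7}
pass 2: V {3,4}->{3}; X {3,4}->{3}
pass 3: no change
Fixpoint after 3 passes: D(W) = {6}

Answer: {6}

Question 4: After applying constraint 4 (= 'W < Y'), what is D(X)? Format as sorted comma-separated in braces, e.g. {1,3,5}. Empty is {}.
Constraint 1 (V + X = W) on D(V)={3,4,5,6,7} D(X)={3,4,5,6,7} D(W)={3,4,5,6,7}: V {3,4,5,6,7}->{3,4}; X {3,4,5,6,7}->{3,4}; W {3,4,5,6,7}->{6,7}
Constraint 2 (X != W) on D(X)={3,4} D(W)={6,7}: no change
Constraint 3 (V + X = W) on D(V)={3,4} D(X)={3,4} D(W)={6,7}: no change
Constraint 4 (W < Y) on D(W)={6,7} D(Y)={3,4,6,7}: W {6,7}->{6}; Y {3,4,6,7}->{7}
So after constraint 4: D(X) = {3,4}

Answer: {3,4}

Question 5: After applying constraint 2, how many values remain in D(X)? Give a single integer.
Constraint 1 (V + X = W) on D(V)={3,4,5,6,7} D(X)={3,4,5,6,7} D(W)={3,4,5,6,7}: V {3,4,5,6,7}->{3,4}; X {3,4,5,6,7}->{3,4}; W {3,4,5,6,7}->{6,7}
Constraint 2 (X != W) on D(X)={3,4} D(W)={6,7}: no change
So after constraint 2: D(X)={3,4}, size = 2

Answer: 2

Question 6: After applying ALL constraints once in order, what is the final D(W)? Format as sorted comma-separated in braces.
Answer: {6}

Derivation:
Constraint 1 (V + X = W) on D(V)={3,4,5,6,7} D(X)={3,4,5,6,7} D(W)={3,4,5,6,7}: V {3,4,5,6,7}->{3,4}; X {3,4,5,6,7}->{3,4}; W {3,4,5,6,7}->{6,7}
Constraint 2 (X != W) on D(X)={3,4} D(W)={6,7}: no change
Constraint 3 (V + X = W) on D(V)={3,4} D(X)={3,4} D(W)={6,7}: no change
Constraint 4 (W < Y) on D(W)={6,7} D(Y)={3,4,6,7}: W {6,7}->{6}; Y {3,4,6,7}->{7}
So after all 4 constraints: D(W) = {6}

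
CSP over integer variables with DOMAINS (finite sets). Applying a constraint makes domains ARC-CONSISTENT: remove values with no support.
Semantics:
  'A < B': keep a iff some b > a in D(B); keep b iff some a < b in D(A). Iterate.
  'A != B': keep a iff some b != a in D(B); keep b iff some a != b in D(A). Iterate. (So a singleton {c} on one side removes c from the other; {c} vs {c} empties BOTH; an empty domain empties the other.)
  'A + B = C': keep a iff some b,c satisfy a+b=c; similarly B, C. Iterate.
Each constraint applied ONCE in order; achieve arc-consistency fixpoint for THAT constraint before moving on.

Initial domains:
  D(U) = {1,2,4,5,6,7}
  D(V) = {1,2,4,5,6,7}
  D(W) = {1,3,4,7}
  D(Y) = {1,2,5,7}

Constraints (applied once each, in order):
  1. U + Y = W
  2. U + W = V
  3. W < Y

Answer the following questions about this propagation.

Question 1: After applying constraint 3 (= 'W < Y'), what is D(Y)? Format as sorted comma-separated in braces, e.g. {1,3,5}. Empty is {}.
Constraint 1 (U + Y = W) on D(U)={1,2,4,5,6,7} D(Y)={1,2,5,7} D(W)={1,3,4,7}: U {1,2,4,5,6,7}->{1,2,5,6}; Y {1,2,5,7}->{1,2,5}; W {1,3,4,7}->{3,4,7}
Constraint 2 (U + W = V) on D(U)={1,2,5,6} D(W)={3,4,7} D(V)={1,2,4,5,6,7}: U {1,2,5,6}->{1,2}; W {3,4,7}->{3,4}; V {1,2,4,5,6,7}->{4,5,6}
Constraint 3 (W < Y) on D(W)={3,4} D(Y)={1,2,5}: Y {1,2,5}->{5}
So after constraint 3: D(Y) = {5}

Answer: {5}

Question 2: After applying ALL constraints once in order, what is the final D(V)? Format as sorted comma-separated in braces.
Answer: {4,5,6}

Derivation:
Constraint 1 (U + Y = W) on D(U)={1,2,4,5,6,7} D(Y)={1,2,5,7} D(W)={1,3,4,7}: U {1,2,4,5,6,7}->{1,2,5,6}; Y {1,2,5,7}->{1,2,5}; W {1,3,4,7}->{3,4,7}
Constraint 2 (U + W = V) on D(U)={1,2,5,6} D(W)={3,4,7} D(V)={1,2,4,5,6,7}: U {1,2,5,6}->{1,2}; W {3,4,7}->{3,4}; V {1,2,4,5,6,7}->{4,5,6}
Constraint 3 (W < Y) on D(W)={3,4} D(Y)={1,2,5}: Y {1,2,5}->{5}
So after all 3 constraints: D(V) = {4,5,6}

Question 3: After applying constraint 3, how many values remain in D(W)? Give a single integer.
Constraint 1 (U + Y = W) on D(U)={1,2,4,5,6,7} D(Y)={1,2,5,7} D(W)={1,3,4,7}: U {1,2,4,5,6,7}->{1,2,5,6}; Y {1,2,5,7}->{1,2,5}; W {1,3,4,7}->{3,4,7}
Constraint 2 (U + W = V) on D(U)={1,2,5,6} D(W)={3,4,7} D(V)={1,2,4,5,6,7}: U {1,2,5,6}->{1,2}; W {3,4,7}->{3,4}; V {1,2,4,5,6,7}->{4,5,6}
Constraint 3 (W < Y) on D(W)={3,4} D(Y)={1,2,5}: Y {1,2,5}->{5}
So after constraint 3: D(W)={3,4}, size = 2

Answer: 2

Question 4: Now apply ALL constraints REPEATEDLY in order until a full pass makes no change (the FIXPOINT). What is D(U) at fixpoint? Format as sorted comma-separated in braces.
pass 0 (initial): D(U)={1,2,4,5,6,7}
pass 1: U {1,2,4,5,6,7}->{1,2}; V {1,2,4,5,6,7}->{4,5,6}; W {1,3,4,7}->{3,4}; Y {1,2,5,7}->{5}
pass 2: U {1,2}->{}; V {4,5,6}->{}; W {3,4}->{}; Y {5}->{}
pass 3: no change
Fixpoint after 3 passes: D(U) = {}

Answer: {}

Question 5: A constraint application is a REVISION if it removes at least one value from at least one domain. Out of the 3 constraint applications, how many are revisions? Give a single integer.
Constraint 1 (U + Y = W) on D(U)={1,2,4,5,6,7} D(Y)={1,2,5,7} D(W)={1,3,4,7}: U {1,2,4,5,6,7}->{1,2,5,6}; Y {1,2,5,7}->{1,2,5}; W {1,3,4,7}->{3,4,7} => REVISION
Constraint 2 (U + W = V) on D(U)={1,2,5,6} D(W)={3,4,7} D(V)={1,2,4,5,6,7}: U {1,2,5,6}->{1,2}; W {3,4,7}->{3,4}; V {1,2,4,5,6,7}->{4,5,6} => REVISION
Constraint 3 (W < Y) on D(W)={3,4} D(Y)={1,2,5}: Y {1,2,5}->{5} => REVISION
Total revisions = 3

Answer: 3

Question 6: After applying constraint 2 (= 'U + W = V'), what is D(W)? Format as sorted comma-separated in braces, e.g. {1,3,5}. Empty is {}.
Answer: {3,4}

Derivation:
Constraint 1 (U + Y = W) on D(U)={1,2,4,5,6,7} D(Y)={1,2,5,7} D(W)={1,3,4,7}: U {1,2,4,5,6,7}->{1,2,5,6}; Y {1,2,5,7}->{1,2,5}; W {1,3,4,7}->{3,4,7}
Constraint 2 (U + W = V) on D(U)={1,2,5,6} D(W)={3,4,7} D(V)={1,2,4,5,6,7}: U {1,2,5,6}->{1,2}; W {3,4,7}->{3,4}; V {1,2,4,5,6,7}->{4,5,6}
So after constraint 2: D(W) = {3,4}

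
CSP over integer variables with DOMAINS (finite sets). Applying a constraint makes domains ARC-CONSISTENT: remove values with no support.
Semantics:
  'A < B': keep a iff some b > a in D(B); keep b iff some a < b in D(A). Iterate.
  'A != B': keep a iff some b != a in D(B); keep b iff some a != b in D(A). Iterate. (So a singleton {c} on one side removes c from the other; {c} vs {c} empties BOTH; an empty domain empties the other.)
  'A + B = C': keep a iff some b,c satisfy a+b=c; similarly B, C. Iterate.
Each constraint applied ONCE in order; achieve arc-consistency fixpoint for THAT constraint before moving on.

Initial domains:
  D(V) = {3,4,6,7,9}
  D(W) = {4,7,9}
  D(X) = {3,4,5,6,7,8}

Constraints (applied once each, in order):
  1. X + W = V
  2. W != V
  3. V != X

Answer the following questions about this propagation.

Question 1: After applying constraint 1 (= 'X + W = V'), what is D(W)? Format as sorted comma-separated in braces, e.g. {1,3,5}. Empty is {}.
Constraint 1 (X + W = V) on D(X)={3,4,5,6,7,8} D(W)={4,7,9} D(V)={3,4,6,7,9}: X {3,4,5,6,7,8}->{3,5}; W {4,7,9}->{4}; V {3,4,6,7,9}->{7,9}
So after constraint 1: D(W) = {4}

Answer: {4}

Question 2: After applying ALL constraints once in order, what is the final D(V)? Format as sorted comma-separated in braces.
Answer: {7,9}

Derivation:
Constraint 1 (X + W = V) on D(X)={3,4,5,6,7,8} D(W)={4,7,9} D(V)={3,4,6,7,9}: X {3,4,5,6,7,8}->{3,5}; W {4,7,9}->{4}; V {3,4,6,7,9}->{7,9}
Constraint 2 (W != V) on D(W)={4} D(V)={7,9}: no change
Constraint 3 (V != X) on D(V)={7,9} D(X)={3,5}: no change
So after all 3 constraints: D(V) = {7,9}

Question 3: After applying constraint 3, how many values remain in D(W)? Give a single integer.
Constraint 1 (X + W = V) on D(X)={3,4,5,6,7,8} D(W)={4,7,9} D(V)={3,4,6,7,9}: X {3,4,5,6,7,8}->{3,5}; W {4,7,9}->{4}; V {3,4,6,7,9}->{7,9}
Constraint 2 (W != V) on D(W)={4} D(V)={7,9}: no change
Constraint 3 (V != X) on D(V)={7,9} D(X)={3,5}: no change
So after constraint 3: D(W)={4}, size = 1

Answer: 1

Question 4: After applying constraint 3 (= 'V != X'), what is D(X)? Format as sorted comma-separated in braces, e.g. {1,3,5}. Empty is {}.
Answer: {3,5}

Derivation:
Constraint 1 (X + W = V) on D(X)={3,4,5,6,7,8} D(W)={4,7,9} D(V)={3,4,6,7,9}: X {3,4,5,6,7,8}->{3,5}; W {4,7,9}->{4}; V {3,4,6,7,9}->{7,9}
Constraint 2 (W != V) on D(W)={4} D(V)={7,9}: no change
Constraint 3 (V != X) on D(V)={7,9} D(X)={3,5}: no change
So after constraint 3: D(X) = {3,5}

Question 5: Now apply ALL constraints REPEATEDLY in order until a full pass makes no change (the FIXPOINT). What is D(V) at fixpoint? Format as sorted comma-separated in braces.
Answer: {7,9}

Derivation:
pass 0 (initial): D(V)={3,4,6,7,9}
pass 1: V {3,4,6,7,9}->{7,9}; W {4,7,9}->{4}; X {3,4,5,6,7,8}->{3,5}
pass 2: no change
Fixpoint after 2 passes: D(V) = {7,9}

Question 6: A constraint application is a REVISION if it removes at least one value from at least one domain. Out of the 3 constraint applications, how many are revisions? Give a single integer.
Constraint 1 (X + W = V) on D(X)={3,4,5,6,7,8} D(W)={4,7,9} D(V)={3,4,6,7,9}: X {3,4,5,6,7,8}->{3,5}; W {4,7,9}->{4}; V {3,4,6,7,9}->{7,9} => REVISION
Constraint 2 (W != V) on D(W)={4} D(V)={7,9}: no change => not a revision
Constraint 3 (V != X) on D(V)={7,9} D(X)={3,5}: no change => not a revision
Total revisions = 1

Answer: 1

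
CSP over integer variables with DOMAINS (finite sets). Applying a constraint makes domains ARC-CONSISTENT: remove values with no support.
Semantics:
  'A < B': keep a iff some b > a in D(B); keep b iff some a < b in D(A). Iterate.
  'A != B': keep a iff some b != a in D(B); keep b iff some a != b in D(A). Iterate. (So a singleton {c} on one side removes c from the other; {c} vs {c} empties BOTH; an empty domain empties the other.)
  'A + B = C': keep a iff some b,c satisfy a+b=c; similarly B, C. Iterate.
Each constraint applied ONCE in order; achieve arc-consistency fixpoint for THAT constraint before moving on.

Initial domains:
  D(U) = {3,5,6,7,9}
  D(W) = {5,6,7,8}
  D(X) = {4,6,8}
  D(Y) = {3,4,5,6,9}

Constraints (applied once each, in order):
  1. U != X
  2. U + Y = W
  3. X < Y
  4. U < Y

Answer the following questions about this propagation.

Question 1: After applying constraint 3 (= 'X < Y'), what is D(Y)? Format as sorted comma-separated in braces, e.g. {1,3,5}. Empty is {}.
Answer: {5}

Derivation:
Constraint 1 (U != X) on D(U)={3,5,6,7,9} D(X)={4,6,8}: no change
Constraint 2 (U + Y = W) on D(U)={3,5,6,7,9} D(Y)={3,4,5,6,9} D(W)={5,6,7,8}: U {3,5,6,7,9}->{3,5}; Y {3,4,5,6,9}->{3,4,5}; W {5,6,7,8}->{6,7,8}
Constraint 3 (X < Y) on D(X)={4,6,8} D(Y)={3,4,5}: X {4,6,8}->{4}; Y {3,4,5}->{5}
So after constraint 3: D(Y) = {5}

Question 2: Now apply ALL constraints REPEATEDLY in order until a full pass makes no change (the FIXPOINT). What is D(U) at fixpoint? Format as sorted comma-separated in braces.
Answer: {3}

Derivation:
pass 0 (initial): D(U)={3,5,6,7,9}
pass 1: U {3,5,6,7,9}->{3}; W {5,6,7,8}->{6,7,8}; X {4,6,8}->{4}; Y {3,4,5,6,9}->{5}
pass 2: W {6,7,8}->{8}
pass 3: no change
Fixpoint after 3 passes: D(U) = {3}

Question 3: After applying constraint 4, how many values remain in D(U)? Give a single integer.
Constraint 1 (U != X) on D(U)={3,5,6,7,9} D(X)={4,6,8}: no change
Constraint 2 (U + Y = W) on D(U)={3,5,6,7,9} D(Y)={3,4,5,6,9} D(W)={5,6,7,8}: U {3,5,6,7,9}->{3,5}; Y {3,4,5,6,9}->{3,4,5}; W {5,6,7,8}->{6,7,8}
Constraint 3 (X < Y) on D(X)={4,6,8} D(Y)={3,4,5}: X {4,6,8}->{4}; Y {3,4,5}->{5}
Constraint 4 (U < Y) on D(U)={3,5} D(Y)={5}: U {3,5}->{3}
So after constraint 4: D(U)={3}, size = 1

Answer: 1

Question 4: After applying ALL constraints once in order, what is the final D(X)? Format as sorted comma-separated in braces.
Answer: {4}

Derivation:
Constraint 1 (U != X) on D(U)={3,5,6,7,9} D(X)={4,6,8}: no change
Constraint 2 (U + Y = W) on D(U)={3,5,6,7,9} D(Y)={3,4,5,6,9} D(W)={5,6,7,8}: U {3,5,6,7,9}->{3,5}; Y {3,4,5,6,9}->{3,4,5}; W {5,6,7,8}->{6,7,8}
Constraint 3 (X < Y) on D(X)={4,6,8} D(Y)={3,4,5}: X {4,6,8}->{4}; Y {3,4,5}->{5}
Constraint 4 (U < Y) on D(U)={3,5} D(Y)={5}: U {3,5}->{3}
So after all 4 constraints: D(X) = {4}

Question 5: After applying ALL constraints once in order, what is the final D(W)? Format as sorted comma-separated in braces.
Constraint 1 (U != X) on D(U)={3,5,6,7,9} D(X)={4,6,8}: no change
Constraint 2 (U + Y = W) on D(U)={3,5,6,7,9} D(Y)={3,4,5,6,9} D(W)={5,6,7,8}: U {3,5,6,7,9}->{3,5}; Y {3,4,5,6,9}->{3,4,5}; W {5,6,7,8}->{6,7,8}
Constraint 3 (X < Y) on D(X)={4,6,8} D(Y)={3,4,5}: X {4,6,8}->{4}; Y {3,4,5}->{5}
Constraint 4 (U < Y) on D(U)={3,5} D(Y)={5}: U {3,5}->{3}
So after all 4 constraints: D(W) = {6,7,8}

Answer: {6,7,8}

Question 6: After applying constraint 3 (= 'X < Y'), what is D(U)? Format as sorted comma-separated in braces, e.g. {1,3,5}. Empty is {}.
Constraint 1 (U != X) on D(U)={3,5,6,7,9} D(X)={4,6,8}: no change
Constraint 2 (U + Y = W) on D(U)={3,5,6,7,9} D(Y)={3,4,5,6,9} D(W)={5,6,7,8}: U {3,5,6,7,9}->{3,5}; Y {3,4,5,6,9}->{3,4,5}; W {5,6,7,8}->{6,7,8}
Constraint 3 (X < Y) on D(X)={4,6,8} D(Y)={3,4,5}: X {4,6,8}->{4}; Y {3,4,5}->{5}
So after constraint 3: D(U) = {3,5}

Answer: {3,5}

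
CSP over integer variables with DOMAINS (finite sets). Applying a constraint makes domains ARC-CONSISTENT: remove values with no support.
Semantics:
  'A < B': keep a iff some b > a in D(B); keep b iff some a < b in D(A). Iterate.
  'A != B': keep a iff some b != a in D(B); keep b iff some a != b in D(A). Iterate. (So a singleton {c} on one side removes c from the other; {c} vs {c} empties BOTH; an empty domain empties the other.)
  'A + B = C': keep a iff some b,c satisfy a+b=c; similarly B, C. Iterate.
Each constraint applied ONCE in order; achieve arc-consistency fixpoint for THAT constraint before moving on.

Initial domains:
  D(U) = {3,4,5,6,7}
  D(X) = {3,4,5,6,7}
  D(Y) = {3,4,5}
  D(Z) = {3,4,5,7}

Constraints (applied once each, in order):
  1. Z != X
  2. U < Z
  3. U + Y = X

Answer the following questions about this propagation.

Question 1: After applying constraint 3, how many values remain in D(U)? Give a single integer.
Constraint 1 (Z != X) on D(Z)={3,4,5,7} D(X)={3,4,5,6,7}: no change
Constraint 2 (U < Z) on D(U)={3,4,5,6,7} D(Z)={3,4,5,7}: U {3,4,5,6,7}->{3,4,5,6}; Z {3,4,5,7}->{4,5,7}
Constraint 3 (U + Y = X) on D(U)={3,4,5,6} D(Y)={3,4,5} D(X)={3,4,5,6,7}: U {3,4,5,6}->{3,4}; Y {3,4,5}->{3,4}; X {3,4,5,6,7}->{6,7}
So after constraint 3: D(U)={3,4}, size = 2

Answer: 2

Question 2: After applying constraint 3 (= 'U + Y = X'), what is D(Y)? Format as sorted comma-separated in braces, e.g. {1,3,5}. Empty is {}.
Constraint 1 (Z != X) on D(Z)={3,4,5,7} D(X)={3,4,5,6,7}: no change
Constraint 2 (U < Z) on D(U)={3,4,5,6,7} D(Z)={3,4,5,7}: U {3,4,5,6,7}->{3,4,5,6}; Z {3,4,5,7}->{4,5,7}
Constraint 3 (U + Y = X) on D(U)={3,4,5,6} D(Y)={3,4,5} D(X)={3,4,5,6,7}: U {3,4,5,6}->{3,4}; Y {3,4,5}->{3,4}; X {3,4,5,6,7}->{6,7}
So after constraint 3: D(Y) = {3,4}

Answer: {3,4}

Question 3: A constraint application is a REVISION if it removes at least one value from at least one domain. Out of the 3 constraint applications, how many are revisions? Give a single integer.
Constraint 1 (Z != X) on D(Z)={3,4,5,7} D(X)={3,4,5,6,7}: no change => not a revision
Constraint 2 (U < Z) on D(U)={3,4,5,6,7} D(Z)={3,4,5,7}: U {3,4,5,6,7}->{3,4,5,6}; Z {3,4,5,7}->{4,5,7} => REVISION
Constraint 3 (U + Y = X) on D(U)={3,4,5,6} D(Y)={3,4,5} D(X)={3,4,5,6,7}: U {3,4,5,6}->{3,4}; Y {3,4,5}->{3,4}; X {3,4,5,6,7}->{6,7} => REVISION
Total revisions = 2

Answer: 2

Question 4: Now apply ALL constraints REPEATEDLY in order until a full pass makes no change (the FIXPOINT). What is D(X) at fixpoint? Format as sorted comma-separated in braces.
Answer: {6,7}

Derivation:
pass 0 (initial): D(X)={3,4,5,6,7}
pass 1: U {3,4,5,6,7}->{3,4}; X {3,4,5,6,7}->{6,7}; Y {3,4,5}->{3,4}; Z {3,4,5,7}->{4,5,7}
pass 2: no change
Fixpoint after 2 passes: D(X) = {6,7}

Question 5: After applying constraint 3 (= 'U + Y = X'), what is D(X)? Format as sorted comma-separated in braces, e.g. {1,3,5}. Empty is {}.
Answer: {6,7}

Derivation:
Constraint 1 (Z != X) on D(Z)={3,4,5,7} D(X)={3,4,5,6,7}: no change
Constraint 2 (U < Z) on D(U)={3,4,5,6,7} D(Z)={3,4,5,7}: U {3,4,5,6,7}->{3,4,5,6}; Z {3,4,5,7}->{4,5,7}
Constraint 3 (U + Y = X) on D(U)={3,4,5,6} D(Y)={3,4,5} D(X)={3,4,5,6,7}: U {3,4,5,6}->{3,4}; Y {3,4,5}->{3,4}; X {3,4,5,6,7}->{6,7}
So after constraint 3: D(X) = {6,7}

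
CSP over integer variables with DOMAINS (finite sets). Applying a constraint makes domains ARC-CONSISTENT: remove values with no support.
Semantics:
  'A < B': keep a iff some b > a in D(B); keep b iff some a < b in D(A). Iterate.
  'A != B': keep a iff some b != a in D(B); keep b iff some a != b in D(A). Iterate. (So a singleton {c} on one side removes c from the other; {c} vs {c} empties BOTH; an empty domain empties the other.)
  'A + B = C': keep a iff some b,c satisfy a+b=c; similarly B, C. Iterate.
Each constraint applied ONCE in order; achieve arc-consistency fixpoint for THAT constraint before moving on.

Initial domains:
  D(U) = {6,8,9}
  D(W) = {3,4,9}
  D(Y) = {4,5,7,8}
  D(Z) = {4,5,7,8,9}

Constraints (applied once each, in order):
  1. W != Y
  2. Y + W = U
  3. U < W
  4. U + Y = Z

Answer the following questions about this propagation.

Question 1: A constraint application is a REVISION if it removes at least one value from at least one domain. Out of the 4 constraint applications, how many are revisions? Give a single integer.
Constraint 1 (W != Y) on D(W)={3,4,9} D(Y)={4,5,7,8}: no change => not a revision
Constraint 2 (Y + W = U) on D(Y)={4,5,7,8} D(W)={3,4,9} D(U)={6,8,9}: Y {4,5,7,8}->{4,5}; W {3,4,9}->{3,4}; U {6,8,9}->{8,9} => REVISION
Constraint 3 (U < W) on D(U)={8,9} D(W)={3,4}: U {8,9}->{}; W {3,4}->{} => REVISION
Constraint 4 (U + Y = Z) on D(U)={} D(Y)={4,5} D(Z)={4,5,7,8,9}: Y {4,5}->{}; Z {4,5,7,8,9}->{} => REVISION
Total revisions = 3

Answer: 3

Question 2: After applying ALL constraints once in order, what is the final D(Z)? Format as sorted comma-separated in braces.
Answer: {}

Derivation:
Constraint 1 (W != Y) on D(W)={3,4,9} D(Y)={4,5,7,8}: no change
Constraint 2 (Y + W = U) on D(Y)={4,5,7,8} D(W)={3,4,9} D(U)={6,8,9}: Y {4,5,7,8}->{4,5}; W {3,4,9}->{3,4}; U {6,8,9}->{8,9}
Constraint 3 (U < W) on D(U)={8,9} D(W)={3,4}: U {8,9}->{}; W {3,4}->{}
Constraint 4 (U + Y = Z) on D(U)={} D(Y)={4,5} D(Z)={4,5,7,8,9}: Y {4,5}->{}; Z {4,5,7,8,9}->{}
So after all 4 constraints: D(Z) = {}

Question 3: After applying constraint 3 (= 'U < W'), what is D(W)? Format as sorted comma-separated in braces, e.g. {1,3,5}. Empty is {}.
Answer: {}

Derivation:
Constraint 1 (W != Y) on D(W)={3,4,9} D(Y)={4,5,7,8}: no change
Constraint 2 (Y + W = U) on D(Y)={4,5,7,8} D(W)={3,4,9} D(U)={6,8,9}: Y {4,5,7,8}->{4,5}; W {3,4,9}->{3,4}; U {6,8,9}->{8,9}
Constraint 3 (U < W) on D(U)={8,9} D(W)={3,4}: U {8,9}->{}; W {3,4}->{}
So after constraint 3: D(W) = {}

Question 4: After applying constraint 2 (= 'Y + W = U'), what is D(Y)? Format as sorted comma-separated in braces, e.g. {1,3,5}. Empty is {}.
Constraint 1 (W != Y) on D(W)={3,4,9} D(Y)={4,5,7,8}: no change
Constraint 2 (Y + W = U) on D(Y)={4,5,7,8} D(W)={3,4,9} D(U)={6,8,9}: Y {4,5,7,8}->{4,5}; W {3,4,9}->{3,4}; U {6,8,9}->{8,9}
So after constraint 2: D(Y) = {4,5}

Answer: {4,5}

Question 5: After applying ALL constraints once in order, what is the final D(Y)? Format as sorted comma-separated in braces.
Constraint 1 (W != Y) on D(W)={3,4,9} D(Y)={4,5,7,8}: no change
Constraint 2 (Y + W = U) on D(Y)={4,5,7,8} D(W)={3,4,9} D(U)={6,8,9}: Y {4,5,7,8}->{4,5}; W {3,4,9}->{3,4}; U {6,8,9}->{8,9}
Constraint 3 (U < W) on D(U)={8,9} D(W)={3,4}: U {8,9}->{}; W {3,4}->{}
Constraint 4 (U + Y = Z) on D(U)={} D(Y)={4,5} D(Z)={4,5,7,8,9}: Y {4,5}->{}; Z {4,5,7,8,9}->{}
So after all 4 constraints: D(Y) = {}

Answer: {}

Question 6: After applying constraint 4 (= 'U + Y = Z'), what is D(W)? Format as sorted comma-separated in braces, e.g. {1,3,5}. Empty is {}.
Answer: {}

Derivation:
Constraint 1 (W != Y) on D(W)={3,4,9} D(Y)={4,5,7,8}: no change
Constraint 2 (Y + W = U) on D(Y)={4,5,7,8} D(W)={3,4,9} D(U)={6,8,9}: Y {4,5,7,8}->{4,5}; W {3,4,9}->{3,4}; U {6,8,9}->{8,9}
Constraint 3 (U < W) on D(U)={8,9} D(W)={3,4}: U {8,9}->{}; W {3,4}->{}
Constraint 4 (U + Y = Z) on D(U)={} D(Y)={4,5} D(Z)={4,5,7,8,9}: Y {4,5}->{}; Z {4,5,7,8,9}->{}
So after constraint 4: D(W) = {}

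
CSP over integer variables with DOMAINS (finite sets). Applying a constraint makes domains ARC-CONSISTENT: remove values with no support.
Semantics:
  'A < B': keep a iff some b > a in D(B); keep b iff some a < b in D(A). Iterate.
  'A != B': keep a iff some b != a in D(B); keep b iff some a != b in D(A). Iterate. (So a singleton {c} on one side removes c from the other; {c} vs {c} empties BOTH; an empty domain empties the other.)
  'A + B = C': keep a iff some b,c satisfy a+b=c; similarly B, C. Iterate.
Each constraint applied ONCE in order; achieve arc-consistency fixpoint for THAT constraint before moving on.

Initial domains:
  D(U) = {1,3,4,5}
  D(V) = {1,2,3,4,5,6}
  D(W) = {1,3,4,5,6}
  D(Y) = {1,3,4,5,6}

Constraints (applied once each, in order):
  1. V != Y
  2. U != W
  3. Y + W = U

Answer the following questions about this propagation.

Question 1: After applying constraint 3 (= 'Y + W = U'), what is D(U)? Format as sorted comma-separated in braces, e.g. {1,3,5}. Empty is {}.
Constraint 1 (V != Y) on D(V)={1,2,3,4,5,6} D(Y)={1,3,4,5,6}: no change
Constraint 2 (U != W) on D(U)={1,3,4,5} D(W)={1,3,4,5,6}: no change
Constraint 3 (Y + W = U) on D(Y)={1,3,4,5,6} D(W)={1,3,4,5,6} D(U)={1,3,4,5}: Y {1,3,4,5,6}->{1,3,4}; W {1,3,4,5,6}->{1,3,4}; U {1,3,4,5}->{4,5}
So after constraint 3: D(U) = {4,5}

Answer: {4,5}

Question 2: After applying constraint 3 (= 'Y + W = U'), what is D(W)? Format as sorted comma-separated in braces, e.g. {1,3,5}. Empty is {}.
Constraint 1 (V != Y) on D(V)={1,2,3,4,5,6} D(Y)={1,3,4,5,6}: no change
Constraint 2 (U != W) on D(U)={1,3,4,5} D(W)={1,3,4,5,6}: no change
Constraint 3 (Y + W = U) on D(Y)={1,3,4,5,6} D(W)={1,3,4,5,6} D(U)={1,3,4,5}: Y {1,3,4,5,6}->{1,3,4}; W {1,3,4,5,6}->{1,3,4}; U {1,3,4,5}->{4,5}
So after constraint 3: D(W) = {1,3,4}

Answer: {1,3,4}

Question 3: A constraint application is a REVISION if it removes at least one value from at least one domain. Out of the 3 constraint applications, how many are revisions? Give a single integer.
Constraint 1 (V != Y) on D(V)={1,2,3,4,5,6} D(Y)={1,3,4,5,6}: no change => not a revision
Constraint 2 (U != W) on D(U)={1,3,4,5} D(W)={1,3,4,5,6}: no change => not a revision
Constraint 3 (Y + W = U) on D(Y)={1,3,4,5,6} D(W)={1,3,4,5,6} D(U)={1,3,4,5}: Y {1,3,4,5,6}->{1,3,4}; W {1,3,4,5,6}->{1,3,4}; U {1,3,4,5}->{4,5} => REVISION
Total revisions = 1

Answer: 1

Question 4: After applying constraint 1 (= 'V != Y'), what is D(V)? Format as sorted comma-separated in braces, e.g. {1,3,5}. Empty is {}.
Constraint 1 (V != Y) on D(V)={1,2,3,4,5,6} D(Y)={1,3,4,5,6}: no change
So after constraint 1: D(V) = {1,2,3,4,5,6}

Answer: {1,2,3,4,5,6}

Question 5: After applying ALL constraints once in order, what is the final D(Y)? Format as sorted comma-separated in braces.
Answer: {1,3,4}

Derivation:
Constraint 1 (V != Y) on D(V)={1,2,3,4,5,6} D(Y)={1,3,4,5,6}: no change
Constraint 2 (U != W) on D(U)={1,3,4,5} D(W)={1,3,4,5,6}: no change
Constraint 3 (Y + W = U) on D(Y)={1,3,4,5,6} D(W)={1,3,4,5,6} D(U)={1,3,4,5}: Y {1,3,4,5,6}->{1,3,4}; W {1,3,4,5,6}->{1,3,4}; U {1,3,4,5}->{4,5}
So after all 3 constraints: D(Y) = {1,3,4}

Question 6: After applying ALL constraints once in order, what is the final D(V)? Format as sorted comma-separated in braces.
Constraint 1 (V != Y) on D(V)={1,2,3,4,5,6} D(Y)={1,3,4,5,6}: no change
Constraint 2 (U != W) on D(U)={1,3,4,5} D(W)={1,3,4,5,6}: no change
Constraint 3 (Y + W = U) on D(Y)={1,3,4,5,6} D(W)={1,3,4,5,6} D(U)={1,3,4,5}: Y {1,3,4,5,6}->{1,3,4}; W {1,3,4,5,6}->{1,3,4}; U {1,3,4,5}->{4,5}
So after all 3 constraints: D(V) = {1,2,3,4,5,6}

Answer: {1,2,3,4,5,6}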